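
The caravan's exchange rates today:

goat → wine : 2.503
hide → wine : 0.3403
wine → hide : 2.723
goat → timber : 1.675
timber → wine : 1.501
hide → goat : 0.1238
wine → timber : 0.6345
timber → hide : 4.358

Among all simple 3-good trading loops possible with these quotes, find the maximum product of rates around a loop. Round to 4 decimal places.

0.9410

wine→timber→hide→wine: 0.6345 × 4.358 × 0.3403 = 0.94098
hide→goat→timber→hide: 0.1238 × 1.675 × 4.358 = 0.90370
wine→hide→goat→wine: 2.723 × 0.1238 × 2.503 = 0.84378
Maximum is wine→timber→hide→wine at 0.9410; no arbitrage — every cycle loses value.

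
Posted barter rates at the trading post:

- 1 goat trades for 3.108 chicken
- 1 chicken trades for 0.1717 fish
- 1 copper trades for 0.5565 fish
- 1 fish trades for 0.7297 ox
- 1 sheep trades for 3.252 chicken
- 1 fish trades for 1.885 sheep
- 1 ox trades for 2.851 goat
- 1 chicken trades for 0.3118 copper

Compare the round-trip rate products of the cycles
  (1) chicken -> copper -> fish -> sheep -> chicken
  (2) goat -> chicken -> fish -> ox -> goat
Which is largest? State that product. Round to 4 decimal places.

1.1102

(1) 0.3118 × 0.5565 × 1.885 × 3.252 = 1.06366
(2) 3.108 × 0.1717 × 0.7297 × 2.851 = 1.11018
Highest is cycle (2) at 1.1102 (>1, arbitrage).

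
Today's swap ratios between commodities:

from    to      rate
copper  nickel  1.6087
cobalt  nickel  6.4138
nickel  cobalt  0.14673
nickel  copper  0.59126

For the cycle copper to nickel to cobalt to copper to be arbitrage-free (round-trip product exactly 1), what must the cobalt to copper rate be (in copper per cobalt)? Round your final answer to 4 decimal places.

Known legs of the cycle: 1.6087 × 0.14673 = 0.236044551
For no arbitrage the full-cycle product must be 1, so the missing rate is 1 / 0.236044551 ≈ 4.236488.

4.2365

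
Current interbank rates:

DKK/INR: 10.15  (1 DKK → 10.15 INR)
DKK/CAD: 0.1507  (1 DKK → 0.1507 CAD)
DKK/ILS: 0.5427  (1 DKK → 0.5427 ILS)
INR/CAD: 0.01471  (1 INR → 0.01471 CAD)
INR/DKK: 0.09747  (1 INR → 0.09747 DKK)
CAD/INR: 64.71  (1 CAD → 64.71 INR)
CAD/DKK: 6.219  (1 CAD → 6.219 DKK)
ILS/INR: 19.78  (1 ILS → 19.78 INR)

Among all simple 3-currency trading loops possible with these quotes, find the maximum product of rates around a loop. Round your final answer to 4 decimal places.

1.0463

DKK→ILS→INR→DKK: 0.5427 × 19.78 × 0.09747 = 1.04630
DKK→CAD→INR→DKK: 0.1507 × 64.71 × 0.09747 = 0.95051
DKK→INR→CAD→DKK: 10.15 × 0.01471 × 6.219 = 0.92854
Maximum is DKK→ILS→INR→DKK at 1.0463; arbitrage exists.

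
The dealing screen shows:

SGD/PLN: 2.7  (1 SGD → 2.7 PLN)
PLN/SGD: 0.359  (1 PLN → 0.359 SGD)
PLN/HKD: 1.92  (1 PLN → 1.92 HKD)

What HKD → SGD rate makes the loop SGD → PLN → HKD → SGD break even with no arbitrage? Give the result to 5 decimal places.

Known legs of the cycle: 2.7 × 1.92 = 5.184
For no arbitrage the full-cycle product must be 1, so the missing rate is 1 / 5.184 ≈ 0.1929012.

0.19290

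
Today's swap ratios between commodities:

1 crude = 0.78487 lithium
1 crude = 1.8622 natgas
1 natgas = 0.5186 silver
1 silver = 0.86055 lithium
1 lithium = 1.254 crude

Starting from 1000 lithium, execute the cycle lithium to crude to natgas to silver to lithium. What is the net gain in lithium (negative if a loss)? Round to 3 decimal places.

1000 lithium × 1.254 = 1254 crude
1254 crude × 1.8622 = 2335.1988 natgas
2335.1988 natgas × 0.5186 = 1211.03409768 silver
1211.03409768 silver × 0.86055 = 1042.155392758524 lithium
Net change: 1042.155392758524 − 1000 = 42.155392758524 lithium

42.155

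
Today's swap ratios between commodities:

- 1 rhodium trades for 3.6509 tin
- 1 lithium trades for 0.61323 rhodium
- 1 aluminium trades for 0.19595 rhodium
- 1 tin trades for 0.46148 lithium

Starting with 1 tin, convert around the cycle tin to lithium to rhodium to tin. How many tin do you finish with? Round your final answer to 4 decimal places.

1.0332

1 tin × 0.46148 = 0.46148 lithium
0.46148 lithium × 0.61323 = 0.2829933804 rhodium
0.2829933804 rhodium × 3.6509 = 1.03318053250236 tin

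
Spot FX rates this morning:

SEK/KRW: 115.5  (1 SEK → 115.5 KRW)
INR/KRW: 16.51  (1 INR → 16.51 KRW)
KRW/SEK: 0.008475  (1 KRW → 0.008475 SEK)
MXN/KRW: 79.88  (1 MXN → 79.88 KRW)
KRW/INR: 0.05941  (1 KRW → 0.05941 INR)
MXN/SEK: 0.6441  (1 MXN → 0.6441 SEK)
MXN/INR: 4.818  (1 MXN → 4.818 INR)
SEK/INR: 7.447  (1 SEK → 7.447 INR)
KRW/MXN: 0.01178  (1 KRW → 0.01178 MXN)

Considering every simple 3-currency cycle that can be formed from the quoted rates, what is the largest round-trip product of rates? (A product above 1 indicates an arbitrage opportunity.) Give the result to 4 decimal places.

1.0420

KRW→SEK→INR→KRW: 0.008475 × 7.447 × 16.51 = 1.04200
MXN→INR→KRW→MXN: 4.818 × 16.51 × 0.01178 = 0.93704
MXN→SEK→KRW→MXN: 0.6441 × 115.5 × 0.01178 = 0.87636
Maximum is KRW→SEK→INR→KRW at 1.0420; arbitrage exists.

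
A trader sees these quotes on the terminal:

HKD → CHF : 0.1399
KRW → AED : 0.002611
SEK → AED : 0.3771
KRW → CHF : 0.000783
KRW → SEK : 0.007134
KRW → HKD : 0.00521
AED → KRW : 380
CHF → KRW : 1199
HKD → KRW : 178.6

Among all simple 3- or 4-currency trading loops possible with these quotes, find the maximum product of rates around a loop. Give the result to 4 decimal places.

KRW→SEK→AED→KRW: 0.007134 × 0.3771 × 380 = 1.02229
KRW→HKD→CHF→KRW: 0.00521 × 0.1399 × 1199 = 0.87393
Maximum is KRW→SEK→AED→KRW at 1.0223; arbitrage exists.

1.0223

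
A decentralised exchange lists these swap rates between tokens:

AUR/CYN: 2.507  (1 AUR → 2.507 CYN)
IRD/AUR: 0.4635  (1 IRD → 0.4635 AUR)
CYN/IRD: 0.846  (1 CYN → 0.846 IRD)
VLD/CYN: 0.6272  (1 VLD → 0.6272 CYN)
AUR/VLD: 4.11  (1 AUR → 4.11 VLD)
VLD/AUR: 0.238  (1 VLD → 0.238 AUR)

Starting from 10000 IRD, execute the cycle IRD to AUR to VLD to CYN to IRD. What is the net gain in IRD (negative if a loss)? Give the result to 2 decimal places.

10000 IRD × 0.4635 = 4635 AUR
4635 AUR × 4.11 = 19049.85 VLD
19049.85 VLD × 0.6272 = 11948.06592 CYN
11948.06592 CYN × 0.846 = 10108.06376832 IRD
Net change: 10108.06376832 − 10000 = 108.06376832 IRD

108.06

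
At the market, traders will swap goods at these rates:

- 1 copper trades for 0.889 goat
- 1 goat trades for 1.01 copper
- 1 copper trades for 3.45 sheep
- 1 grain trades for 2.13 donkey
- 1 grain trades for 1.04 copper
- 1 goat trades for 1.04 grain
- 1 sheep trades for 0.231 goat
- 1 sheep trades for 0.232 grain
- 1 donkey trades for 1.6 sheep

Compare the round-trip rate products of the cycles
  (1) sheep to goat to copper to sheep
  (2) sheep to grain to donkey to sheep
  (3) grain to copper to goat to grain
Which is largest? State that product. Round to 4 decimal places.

(1) 0.231 × 1.01 × 3.45 = 0.80492
(2) 0.232 × 2.13 × 1.6 = 0.79066
(3) 1.04 × 0.889 × 1.04 = 0.96154
Highest is cycle (3) at 0.9615 (≤1, no arbitrage).

0.9615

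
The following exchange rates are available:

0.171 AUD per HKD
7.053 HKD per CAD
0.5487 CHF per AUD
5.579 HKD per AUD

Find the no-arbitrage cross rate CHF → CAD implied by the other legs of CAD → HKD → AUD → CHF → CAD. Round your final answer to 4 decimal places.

1.5111

Known legs of the cycle: 7.053 × 0.171 × 0.5487 = 0.6617667681
For no arbitrage the full-cycle product must be 1, so the missing rate is 1 / 0.6617667681 ≈ 1.511106.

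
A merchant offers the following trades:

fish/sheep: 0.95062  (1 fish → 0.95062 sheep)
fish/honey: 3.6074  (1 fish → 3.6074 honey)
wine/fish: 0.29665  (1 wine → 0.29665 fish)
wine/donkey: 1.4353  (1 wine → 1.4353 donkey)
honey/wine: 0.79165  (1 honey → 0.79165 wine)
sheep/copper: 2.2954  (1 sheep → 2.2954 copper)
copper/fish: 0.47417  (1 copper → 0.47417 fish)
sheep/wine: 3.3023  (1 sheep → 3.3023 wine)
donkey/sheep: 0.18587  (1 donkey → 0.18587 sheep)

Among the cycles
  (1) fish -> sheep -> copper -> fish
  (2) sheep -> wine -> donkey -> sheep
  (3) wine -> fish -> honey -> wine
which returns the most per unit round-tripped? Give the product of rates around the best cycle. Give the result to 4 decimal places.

(1) 0.95062 × 2.2954 × 0.47417 = 1.03466
(2) 3.3023 × 1.4353 × 0.18587 = 0.88098
(3) 0.29665 × 3.6074 × 0.79165 = 0.84717
Highest is cycle (1) at 1.0347 (>1, arbitrage).

1.0347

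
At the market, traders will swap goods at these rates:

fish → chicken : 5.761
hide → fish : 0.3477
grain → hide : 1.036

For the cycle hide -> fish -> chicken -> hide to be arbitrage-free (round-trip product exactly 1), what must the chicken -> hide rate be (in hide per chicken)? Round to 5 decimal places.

0.49923

Known legs of the cycle: 0.3477 × 5.761 = 2.0030997
For no arbitrage the full-cycle product must be 1, so the missing rate is 1 / 2.0030997 ≈ 0.4992263.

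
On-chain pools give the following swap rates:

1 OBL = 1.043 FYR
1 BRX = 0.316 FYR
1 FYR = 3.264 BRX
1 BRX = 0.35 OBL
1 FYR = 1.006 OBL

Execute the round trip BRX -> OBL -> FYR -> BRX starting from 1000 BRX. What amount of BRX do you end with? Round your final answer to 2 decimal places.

1000 BRX × 0.35 = 350 OBL
350 OBL × 1.043 = 365.05 FYR
365.05 FYR × 3.264 = 1191.5232 BRX

1191.52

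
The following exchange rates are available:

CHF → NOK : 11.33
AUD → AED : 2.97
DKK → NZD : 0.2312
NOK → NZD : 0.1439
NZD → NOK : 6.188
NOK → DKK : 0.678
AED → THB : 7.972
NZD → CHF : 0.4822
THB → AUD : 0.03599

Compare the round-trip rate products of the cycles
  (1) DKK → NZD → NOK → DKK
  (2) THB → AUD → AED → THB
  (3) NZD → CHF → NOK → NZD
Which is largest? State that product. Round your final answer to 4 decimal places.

0.9700

(1) 0.2312 × 6.188 × 0.678 = 0.96999
(2) 0.03599 × 2.97 × 7.972 = 0.85213
(3) 0.4822 × 11.33 × 0.1439 = 0.78617
Highest is cycle (1) at 0.9700 (≤1, no arbitrage).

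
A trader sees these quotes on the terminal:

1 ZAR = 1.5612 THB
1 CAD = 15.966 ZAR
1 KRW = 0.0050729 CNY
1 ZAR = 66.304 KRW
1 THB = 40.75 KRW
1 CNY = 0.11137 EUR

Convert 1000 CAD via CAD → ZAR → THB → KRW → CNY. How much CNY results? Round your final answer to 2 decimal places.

1000 CAD × 15.966 = 15966 ZAR
15966 ZAR × 1.5612 = 24926.1192 THB
24926.1192 THB × 40.75 = 1015739.3574 KRW
1015739.3574 KRW × 0.0050729 = 5152.74418615446 CNY

5152.74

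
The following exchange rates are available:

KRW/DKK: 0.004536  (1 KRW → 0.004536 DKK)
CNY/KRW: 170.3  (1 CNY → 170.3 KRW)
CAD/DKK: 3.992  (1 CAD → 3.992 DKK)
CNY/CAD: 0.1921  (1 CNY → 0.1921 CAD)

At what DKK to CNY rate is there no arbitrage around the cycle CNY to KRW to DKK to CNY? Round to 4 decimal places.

Known legs of the cycle: 170.3 × 0.004536 = 0.7724808
For no arbitrage the full-cycle product must be 1, so the missing rate is 1 / 0.7724808 ≈ 1.294531.

1.2945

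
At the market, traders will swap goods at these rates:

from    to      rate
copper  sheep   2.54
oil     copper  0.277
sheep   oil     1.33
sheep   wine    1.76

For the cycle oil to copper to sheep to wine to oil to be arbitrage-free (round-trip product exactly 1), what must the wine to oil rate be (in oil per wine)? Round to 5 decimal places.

0.80756

Known legs of the cycle: 0.277 × 2.54 × 1.76 = 1.2383008
For no arbitrage the full-cycle product must be 1, so the missing rate is 1 / 1.2383008 ≈ 0.8075582.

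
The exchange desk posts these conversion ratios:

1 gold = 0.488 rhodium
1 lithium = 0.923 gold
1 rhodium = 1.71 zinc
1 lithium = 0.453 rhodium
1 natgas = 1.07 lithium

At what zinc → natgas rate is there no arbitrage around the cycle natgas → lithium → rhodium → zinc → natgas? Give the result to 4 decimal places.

1.2065

Known legs of the cycle: 1.07 × 0.453 × 1.71 = 0.8288541
For no arbitrage the full-cycle product must be 1, so the missing rate is 1 / 0.8288541 ≈ 1.206485.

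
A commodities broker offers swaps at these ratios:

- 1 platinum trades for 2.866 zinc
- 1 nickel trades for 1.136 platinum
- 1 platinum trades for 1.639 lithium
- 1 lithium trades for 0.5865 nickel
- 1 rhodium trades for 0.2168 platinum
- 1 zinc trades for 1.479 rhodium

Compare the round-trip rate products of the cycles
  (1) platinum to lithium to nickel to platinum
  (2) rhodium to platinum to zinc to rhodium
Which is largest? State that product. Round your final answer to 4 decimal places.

1.0920

(1) 1.639 × 0.5865 × 1.136 = 1.09201
(2) 0.2168 × 2.866 × 1.479 = 0.91897
Highest is cycle (1) at 1.0920 (>1, arbitrage).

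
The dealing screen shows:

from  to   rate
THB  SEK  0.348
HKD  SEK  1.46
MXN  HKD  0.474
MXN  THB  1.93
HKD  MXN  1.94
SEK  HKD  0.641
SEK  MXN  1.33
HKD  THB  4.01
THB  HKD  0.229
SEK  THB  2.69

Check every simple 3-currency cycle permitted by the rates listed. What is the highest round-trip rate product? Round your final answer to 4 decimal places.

MXN→HKD→SEK→MXN: 0.474 × 1.46 × 1.33 = 0.92041
SEK→THB→HKD→SEK: 2.69 × 0.229 × 1.46 = 0.89937
SEK→HKD→THB→SEK: 0.641 × 4.01 × 0.348 = 0.89450
MXN→THB→SEK→MXN: 1.93 × 0.348 × 1.33 = 0.89328
MXN→THB→HKD→MXN: 1.93 × 0.229 × 1.94 = 0.85742
Maximum is MXN→HKD→SEK→MXN at 0.9204; no arbitrage — every cycle loses value.

0.9204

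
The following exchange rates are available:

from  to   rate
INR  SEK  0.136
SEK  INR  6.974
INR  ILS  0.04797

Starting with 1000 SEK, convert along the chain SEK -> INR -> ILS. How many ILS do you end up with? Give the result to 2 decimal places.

334.54

1000 SEK × 6.974 = 6974 INR
6974 INR × 0.04797 = 334.54278 ILS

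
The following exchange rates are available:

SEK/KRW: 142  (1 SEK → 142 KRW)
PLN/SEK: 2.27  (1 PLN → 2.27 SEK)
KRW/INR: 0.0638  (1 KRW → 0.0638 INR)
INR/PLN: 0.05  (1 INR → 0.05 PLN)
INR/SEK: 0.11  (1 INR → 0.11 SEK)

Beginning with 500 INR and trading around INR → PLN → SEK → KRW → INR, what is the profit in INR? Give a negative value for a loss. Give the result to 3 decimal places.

500 INR × 0.05 = 25 PLN
25 PLN × 2.27 = 56.75 SEK
56.75 SEK × 142 = 8058.5 KRW
8058.5 KRW × 0.0638 = 514.1323 INR
Net change: 514.1323 − 500 = 14.1323 INR

14.132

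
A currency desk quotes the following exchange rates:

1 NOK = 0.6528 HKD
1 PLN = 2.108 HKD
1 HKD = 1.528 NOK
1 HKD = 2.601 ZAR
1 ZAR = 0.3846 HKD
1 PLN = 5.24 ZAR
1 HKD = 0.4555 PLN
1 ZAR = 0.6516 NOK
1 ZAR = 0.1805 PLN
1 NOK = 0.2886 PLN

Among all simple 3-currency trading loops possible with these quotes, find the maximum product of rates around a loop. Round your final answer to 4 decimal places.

1.1064

NOK→HKD→ZAR→NOK: 0.6528 × 2.601 × 0.6516 = 1.10637
PLN→HKD→ZAR→PLN: 2.108 × 2.601 × 0.1805 = 0.98966
PLN→ZAR→NOK→PLN: 5.24 × 0.6516 × 0.2886 = 0.98539
PLN→HKD→NOK→PLN: 2.108 × 1.528 × 0.2886 = 0.92959
PLN→ZAR→HKD→PLN: 5.24 × 0.3846 × 0.4555 = 0.91797
Maximum is NOK→HKD→ZAR→NOK at 1.1064; arbitrage exists.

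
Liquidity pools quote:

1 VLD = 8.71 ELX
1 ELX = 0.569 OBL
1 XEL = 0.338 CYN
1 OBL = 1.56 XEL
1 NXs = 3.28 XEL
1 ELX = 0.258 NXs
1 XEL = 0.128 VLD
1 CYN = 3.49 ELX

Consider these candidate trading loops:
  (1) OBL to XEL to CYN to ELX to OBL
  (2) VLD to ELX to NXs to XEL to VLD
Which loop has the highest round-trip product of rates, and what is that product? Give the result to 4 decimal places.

(1) 1.56 × 0.338 × 3.49 × 0.569 = 1.04708
(2) 8.71 × 0.258 × 3.28 × 0.128 = 0.94346
Highest is cycle (1) at 1.0471 (>1, arbitrage).

1.0471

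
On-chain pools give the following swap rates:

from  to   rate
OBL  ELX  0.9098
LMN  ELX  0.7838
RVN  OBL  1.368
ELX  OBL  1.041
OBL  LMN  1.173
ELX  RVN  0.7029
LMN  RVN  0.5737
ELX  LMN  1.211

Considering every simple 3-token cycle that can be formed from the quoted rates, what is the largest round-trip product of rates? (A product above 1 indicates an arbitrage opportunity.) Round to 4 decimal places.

LMN→ELX→OBL→LMN: 0.7838 × 1.041 × 1.173 = 0.95709
LMN→RVN→OBL→LMN: 0.5737 × 1.368 × 1.173 = 0.92060
ELX→RVN→OBL→ELX: 0.7029 × 1.368 × 0.9098 = 0.87483
Maximum is LMN→ELX→OBL→LMN at 0.9571; no arbitrage — every cycle loses value.

0.9571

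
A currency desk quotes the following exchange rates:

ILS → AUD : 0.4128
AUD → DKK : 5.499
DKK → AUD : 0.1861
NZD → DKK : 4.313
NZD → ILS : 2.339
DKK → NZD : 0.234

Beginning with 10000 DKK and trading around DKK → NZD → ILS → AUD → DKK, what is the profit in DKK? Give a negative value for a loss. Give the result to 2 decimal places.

10000 DKK × 0.234 = 2340 NZD
2340 NZD × 2.339 = 5473.26 ILS
5473.26 ILS × 0.4128 = 2259.361728 AUD
2259.361728 AUD × 5.499 = 12424.230142272 DKK
Net change: 12424.230142272 − 10000 = 2424.230142272 DKK

2424.23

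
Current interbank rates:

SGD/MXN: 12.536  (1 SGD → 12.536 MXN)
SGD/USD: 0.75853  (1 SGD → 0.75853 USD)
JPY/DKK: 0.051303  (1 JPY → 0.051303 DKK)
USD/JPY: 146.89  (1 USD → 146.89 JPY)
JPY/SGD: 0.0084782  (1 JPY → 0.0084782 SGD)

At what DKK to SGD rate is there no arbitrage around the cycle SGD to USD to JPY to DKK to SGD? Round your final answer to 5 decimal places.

0.17494

Known legs of the cycle: 0.75853 × 146.89 × 0.051303 = 5.7162044596251
For no arbitrage the full-cycle product must be 1, so the missing rate is 1 / 5.7162044596251 ≈ 0.1749413.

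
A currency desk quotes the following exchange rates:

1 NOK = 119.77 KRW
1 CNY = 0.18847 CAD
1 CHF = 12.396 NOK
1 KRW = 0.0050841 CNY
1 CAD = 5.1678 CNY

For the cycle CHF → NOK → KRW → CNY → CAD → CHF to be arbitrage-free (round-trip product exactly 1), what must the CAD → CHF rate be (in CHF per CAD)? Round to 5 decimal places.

0.70293

Known legs of the cycle: 12.396 × 119.77 × 0.0050841 × 0.18847 = 1.42261024463073684
For no arbitrage the full-cycle product must be 1, so the missing rate is 1 / 1.42261024463073684 ≈ 0.7029332.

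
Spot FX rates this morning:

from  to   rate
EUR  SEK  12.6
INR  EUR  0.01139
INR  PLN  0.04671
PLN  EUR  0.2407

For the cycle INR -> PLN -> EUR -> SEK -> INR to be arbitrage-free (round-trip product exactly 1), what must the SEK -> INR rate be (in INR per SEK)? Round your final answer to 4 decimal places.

7.0590

Known legs of the cycle: 0.04671 × 0.2407 × 12.6 = 0.1416630222
For no arbitrage the full-cycle product must be 1, so the missing rate is 1 / 0.1416630222 ≈ 7.059005.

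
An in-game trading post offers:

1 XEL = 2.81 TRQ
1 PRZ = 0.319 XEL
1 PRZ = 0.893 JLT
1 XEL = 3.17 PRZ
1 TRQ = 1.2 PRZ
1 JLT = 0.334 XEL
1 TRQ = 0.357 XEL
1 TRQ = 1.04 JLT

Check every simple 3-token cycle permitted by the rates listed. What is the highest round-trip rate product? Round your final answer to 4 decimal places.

TRQ→PRZ→XEL→TRQ: 1.2 × 0.319 × 2.81 = 1.07567
JLT→XEL→TRQ→JLT: 0.334 × 2.81 × 1.04 = 0.97608
JLT→XEL→PRZ→JLT: 0.334 × 3.17 × 0.893 = 0.94549
Maximum is TRQ→PRZ→XEL→TRQ at 1.0757; arbitrage exists.

1.0757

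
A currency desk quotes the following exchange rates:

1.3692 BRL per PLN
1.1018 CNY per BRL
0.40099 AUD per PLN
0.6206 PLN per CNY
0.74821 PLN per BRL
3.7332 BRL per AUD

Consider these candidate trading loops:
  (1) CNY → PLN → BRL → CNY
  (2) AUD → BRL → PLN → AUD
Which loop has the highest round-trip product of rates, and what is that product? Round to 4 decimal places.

1.1201

(1) 0.6206 × 1.3692 × 1.1018 = 0.93623
(2) 3.7332 × 0.74821 × 0.40099 = 1.12005
Highest is cycle (2) at 1.1201 (>1, arbitrage).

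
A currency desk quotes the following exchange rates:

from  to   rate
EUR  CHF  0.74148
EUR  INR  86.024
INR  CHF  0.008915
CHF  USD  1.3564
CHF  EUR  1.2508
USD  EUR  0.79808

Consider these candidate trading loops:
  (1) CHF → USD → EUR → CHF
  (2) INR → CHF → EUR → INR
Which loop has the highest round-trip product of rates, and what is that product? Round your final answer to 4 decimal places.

(1) 1.3564 × 0.79808 × 0.74148 = 0.80266
(2) 0.008915 × 1.2508 × 86.024 = 0.95924
Highest is cycle (2) at 0.9592 (≤1, no arbitrage).

0.9592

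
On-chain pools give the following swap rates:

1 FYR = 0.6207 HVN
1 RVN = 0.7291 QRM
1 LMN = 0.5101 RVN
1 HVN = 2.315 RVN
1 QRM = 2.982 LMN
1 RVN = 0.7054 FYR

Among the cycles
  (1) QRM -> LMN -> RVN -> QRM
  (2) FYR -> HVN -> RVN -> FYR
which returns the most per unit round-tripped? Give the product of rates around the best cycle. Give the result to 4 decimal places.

1.1090

(1) 2.982 × 0.5101 × 0.7291 = 1.10905
(2) 0.6207 × 2.315 × 0.7054 = 1.01360
Highest is cycle (1) at 1.1090 (>1, arbitrage).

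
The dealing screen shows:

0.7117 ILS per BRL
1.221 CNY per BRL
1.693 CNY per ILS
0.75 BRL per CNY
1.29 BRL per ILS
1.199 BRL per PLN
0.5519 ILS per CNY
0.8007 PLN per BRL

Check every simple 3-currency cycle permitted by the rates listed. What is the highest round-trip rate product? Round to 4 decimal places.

BRL→ILS→CNY→BRL: 0.7117 × 1.693 × 0.75 = 0.90368
BRL→CNY→ILS→BRL: 1.221 × 0.5519 × 1.29 = 0.86929
Maximum is BRL→ILS→CNY→BRL at 0.9037; no arbitrage — every cycle loses value.

0.9037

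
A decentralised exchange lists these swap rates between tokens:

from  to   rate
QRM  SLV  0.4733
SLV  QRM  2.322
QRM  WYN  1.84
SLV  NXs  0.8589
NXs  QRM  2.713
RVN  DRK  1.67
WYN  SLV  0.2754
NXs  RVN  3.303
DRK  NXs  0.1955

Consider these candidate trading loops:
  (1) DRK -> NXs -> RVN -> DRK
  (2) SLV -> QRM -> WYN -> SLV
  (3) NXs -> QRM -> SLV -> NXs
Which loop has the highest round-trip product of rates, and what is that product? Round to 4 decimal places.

(1) 0.1955 × 3.303 × 1.67 = 1.07838
(2) 2.322 × 1.84 × 0.2754 = 1.17664
(3) 2.713 × 0.4733 × 0.8589 = 1.10288
Highest is cycle (2) at 1.1766 (>1, arbitrage).

1.1766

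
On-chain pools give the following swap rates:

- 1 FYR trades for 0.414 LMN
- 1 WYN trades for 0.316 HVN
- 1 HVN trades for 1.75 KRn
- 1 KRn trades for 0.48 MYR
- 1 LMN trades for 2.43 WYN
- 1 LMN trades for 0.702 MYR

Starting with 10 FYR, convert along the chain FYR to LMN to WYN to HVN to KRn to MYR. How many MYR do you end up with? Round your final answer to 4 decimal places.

2.6704

10 FYR × 0.414 = 4.14 LMN
4.14 LMN × 2.43 = 10.0602 WYN
10.0602 WYN × 0.316 = 3.1790232 HVN
3.1790232 HVN × 1.75 = 5.5632906 KRn
5.5632906 KRn × 0.48 = 2.670379488 MYR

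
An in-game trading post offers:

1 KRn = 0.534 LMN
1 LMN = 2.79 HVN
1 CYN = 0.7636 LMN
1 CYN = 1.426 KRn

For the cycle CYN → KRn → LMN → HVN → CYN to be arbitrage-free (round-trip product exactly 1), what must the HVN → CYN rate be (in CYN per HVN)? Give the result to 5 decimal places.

Known legs of the cycle: 1.426 × 0.534 × 2.79 = 2.12454036
For no arbitrage the full-cycle product must be 1, so the missing rate is 1 / 2.12454036 ≈ 0.4706900.

0.47069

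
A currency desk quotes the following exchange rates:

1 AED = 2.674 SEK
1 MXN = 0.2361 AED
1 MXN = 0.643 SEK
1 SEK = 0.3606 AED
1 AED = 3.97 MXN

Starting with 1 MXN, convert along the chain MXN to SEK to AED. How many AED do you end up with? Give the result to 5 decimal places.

1 MXN × 0.643 = 0.643 SEK
0.643 SEK × 0.3606 = 0.2318658 AED

0.23187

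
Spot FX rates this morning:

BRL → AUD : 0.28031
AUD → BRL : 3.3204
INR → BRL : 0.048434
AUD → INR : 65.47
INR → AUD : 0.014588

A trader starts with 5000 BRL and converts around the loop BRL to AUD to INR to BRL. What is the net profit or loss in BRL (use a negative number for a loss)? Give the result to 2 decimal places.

-555.72

5000 BRL × 0.28031 = 1401.55 AUD
1401.55 AUD × 65.47 = 91759.4785 INR
91759.4785 INR × 0.048434 = 4444.278581669 BRL
Net change: 4444.278581669 − 5000 = -555.721418331 BRL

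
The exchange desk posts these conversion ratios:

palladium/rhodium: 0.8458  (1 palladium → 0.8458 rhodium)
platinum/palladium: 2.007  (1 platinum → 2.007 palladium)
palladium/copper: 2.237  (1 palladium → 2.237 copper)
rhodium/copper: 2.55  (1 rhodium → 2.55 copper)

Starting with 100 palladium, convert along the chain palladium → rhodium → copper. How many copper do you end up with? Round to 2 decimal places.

215.68

100 palladium × 0.8458 = 84.58 rhodium
84.58 rhodium × 2.55 = 215.679 copper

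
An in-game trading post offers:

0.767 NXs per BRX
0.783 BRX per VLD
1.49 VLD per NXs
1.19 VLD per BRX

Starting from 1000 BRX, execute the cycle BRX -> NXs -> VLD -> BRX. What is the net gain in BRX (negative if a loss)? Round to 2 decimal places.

1000 BRX × 0.767 = 767 NXs
767 NXs × 1.49 = 1142.83 VLD
1142.83 VLD × 0.783 = 894.83589 BRX
Net change: 894.83589 − 1000 = -105.16411 BRX

-105.16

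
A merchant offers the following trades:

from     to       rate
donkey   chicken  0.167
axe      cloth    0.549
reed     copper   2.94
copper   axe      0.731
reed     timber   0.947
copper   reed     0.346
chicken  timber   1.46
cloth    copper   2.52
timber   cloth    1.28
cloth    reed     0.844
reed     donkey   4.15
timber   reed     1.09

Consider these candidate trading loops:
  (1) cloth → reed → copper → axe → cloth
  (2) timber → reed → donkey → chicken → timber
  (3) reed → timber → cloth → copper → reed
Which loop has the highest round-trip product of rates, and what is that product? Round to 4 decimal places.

1.1029

(1) 0.844 × 2.94 × 0.731 × 0.549 = 0.99582
(2) 1.09 × 4.15 × 0.167 × 1.46 = 1.10292
(3) 0.947 × 1.28 × 2.52 × 0.346 = 1.05691
Highest is cycle (2) at 1.1029 (>1, arbitrage).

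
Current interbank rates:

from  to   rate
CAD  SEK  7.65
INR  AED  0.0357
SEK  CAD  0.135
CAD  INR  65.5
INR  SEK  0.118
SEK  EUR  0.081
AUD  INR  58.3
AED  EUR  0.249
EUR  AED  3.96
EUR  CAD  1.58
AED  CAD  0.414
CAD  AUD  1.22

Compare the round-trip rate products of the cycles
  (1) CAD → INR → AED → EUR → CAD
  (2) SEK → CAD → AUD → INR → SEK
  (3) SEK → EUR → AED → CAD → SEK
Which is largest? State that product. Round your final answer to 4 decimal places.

1.1330

(1) 65.5 × 0.0357 × 0.249 × 1.58 = 0.91995
(2) 0.135 × 1.22 × 58.3 × 0.118 = 1.13304
(3) 0.081 × 3.96 × 0.414 × 7.65 = 1.01588
Highest is cycle (2) at 1.1330 (>1, arbitrage).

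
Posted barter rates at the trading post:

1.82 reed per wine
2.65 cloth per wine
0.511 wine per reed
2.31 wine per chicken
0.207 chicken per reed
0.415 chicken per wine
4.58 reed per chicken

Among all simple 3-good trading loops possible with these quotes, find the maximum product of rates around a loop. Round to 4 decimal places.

wine→chicken→reed→wine: 0.415 × 4.58 × 0.511 = 0.97126
wine→reed→chicken→wine: 1.82 × 0.207 × 2.31 = 0.87027
Maximum is wine→chicken→reed→wine at 0.9713; no arbitrage — every cycle loses value.

0.9713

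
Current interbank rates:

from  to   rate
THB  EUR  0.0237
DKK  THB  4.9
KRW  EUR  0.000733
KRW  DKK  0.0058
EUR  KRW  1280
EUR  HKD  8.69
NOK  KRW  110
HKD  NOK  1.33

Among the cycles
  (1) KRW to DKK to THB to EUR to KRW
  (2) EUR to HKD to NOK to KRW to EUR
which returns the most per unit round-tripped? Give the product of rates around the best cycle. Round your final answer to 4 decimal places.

(1) 0.0058 × 4.9 × 0.0237 × 1280 = 0.86215
(2) 8.69 × 1.33 × 110 × 0.000733 = 0.93190
Highest is cycle (2) at 0.9319 (≤1, no arbitrage).

0.9319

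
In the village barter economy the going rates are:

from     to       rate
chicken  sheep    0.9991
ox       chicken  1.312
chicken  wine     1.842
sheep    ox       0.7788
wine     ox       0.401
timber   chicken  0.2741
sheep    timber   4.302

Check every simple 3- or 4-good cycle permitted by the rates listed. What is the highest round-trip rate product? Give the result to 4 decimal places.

1.1781

sheep→timber→chicken→sheep: 4.302 × 0.2741 × 0.9991 = 1.17812
sheep→ox→chicken→sheep: 0.7788 × 1.312 × 0.9991 = 1.02087
wine→ox→chicken→wine: 0.401 × 1.312 × 1.842 = 0.96910
Maximum is sheep→timber→chicken→sheep at 1.1781; arbitrage exists.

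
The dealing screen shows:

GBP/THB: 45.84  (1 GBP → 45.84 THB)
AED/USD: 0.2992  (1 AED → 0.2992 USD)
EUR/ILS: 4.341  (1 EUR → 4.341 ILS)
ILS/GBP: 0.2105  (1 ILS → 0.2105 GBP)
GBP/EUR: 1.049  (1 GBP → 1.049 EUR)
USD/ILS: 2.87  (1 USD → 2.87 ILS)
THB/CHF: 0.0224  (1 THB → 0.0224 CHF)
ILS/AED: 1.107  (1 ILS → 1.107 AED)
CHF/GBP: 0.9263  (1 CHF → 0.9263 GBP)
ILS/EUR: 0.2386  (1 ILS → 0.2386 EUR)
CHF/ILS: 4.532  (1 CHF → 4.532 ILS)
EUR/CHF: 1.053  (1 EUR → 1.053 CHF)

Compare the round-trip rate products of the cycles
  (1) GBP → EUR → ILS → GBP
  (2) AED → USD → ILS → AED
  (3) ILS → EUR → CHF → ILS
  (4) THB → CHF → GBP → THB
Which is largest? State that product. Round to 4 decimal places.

(1) 1.049 × 4.341 × 0.2105 = 0.95856
(2) 0.2992 × 2.87 × 1.107 = 0.95059
(3) 0.2386 × 1.053 × 4.532 = 1.13865
(4) 0.0224 × 0.9263 × 45.84 = 0.95114
Highest is cycle (3) at 1.1386 (>1, arbitrage).

1.1386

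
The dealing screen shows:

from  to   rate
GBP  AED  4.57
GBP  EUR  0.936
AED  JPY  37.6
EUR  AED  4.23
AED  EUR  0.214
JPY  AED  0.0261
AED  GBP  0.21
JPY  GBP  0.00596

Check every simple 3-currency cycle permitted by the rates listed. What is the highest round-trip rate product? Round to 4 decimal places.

AED→JPY→GBP→AED: 37.6 × 0.00596 × 4.57 = 1.02412
AED→GBP→EUR→AED: 0.21 × 0.936 × 4.23 = 0.83145
Maximum is AED→JPY→GBP→AED at 1.0241; arbitrage exists.

1.0241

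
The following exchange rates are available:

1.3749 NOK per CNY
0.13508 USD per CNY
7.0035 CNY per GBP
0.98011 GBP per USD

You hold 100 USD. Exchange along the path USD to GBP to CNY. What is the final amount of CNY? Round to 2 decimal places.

100 USD × 0.98011 = 98.011 GBP
98.011 GBP × 7.0035 = 686.4200385 CNY

686.42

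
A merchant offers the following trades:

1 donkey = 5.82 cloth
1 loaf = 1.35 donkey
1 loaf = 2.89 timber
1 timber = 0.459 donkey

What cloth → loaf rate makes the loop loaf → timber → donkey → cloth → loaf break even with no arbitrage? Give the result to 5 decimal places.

0.12953

Known legs of the cycle: 2.89 × 0.459 × 5.82 = 7.7202882
For no arbitrage the full-cycle product must be 1, so the missing rate is 1 / 7.7202882 ≈ 0.1295288.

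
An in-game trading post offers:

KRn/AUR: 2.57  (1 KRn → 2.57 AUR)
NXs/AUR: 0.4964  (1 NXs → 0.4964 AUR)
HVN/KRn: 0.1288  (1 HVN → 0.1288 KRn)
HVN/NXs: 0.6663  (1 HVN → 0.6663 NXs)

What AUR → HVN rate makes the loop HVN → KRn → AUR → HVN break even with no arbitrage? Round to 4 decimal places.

Known legs of the cycle: 0.1288 × 2.57 = 0.331016
For no arbitrage the full-cycle product must be 1, so the missing rate is 1 / 0.331016 ≈ 3.021002.

3.0210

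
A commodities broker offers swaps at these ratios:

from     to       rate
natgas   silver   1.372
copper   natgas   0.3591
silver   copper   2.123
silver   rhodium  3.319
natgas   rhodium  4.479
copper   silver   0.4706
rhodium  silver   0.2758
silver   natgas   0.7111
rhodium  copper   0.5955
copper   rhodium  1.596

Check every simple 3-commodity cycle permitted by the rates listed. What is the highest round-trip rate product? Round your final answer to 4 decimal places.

1.0460

natgas→silver→copper→natgas: 1.372 × 2.123 × 0.3591 = 1.04597
natgas→rhodium→copper→natgas: 4.479 × 0.5955 × 0.3591 = 0.95781
rhodium→silver→copper→rhodium: 0.2758 × 2.123 × 1.596 = 0.93450
rhodium→copper→silver→rhodium: 0.5955 × 0.4706 × 3.319 = 0.93012
natgas→rhodium→silver→natgas: 4.479 × 0.2758 × 0.7111 = 0.87843
Maximum is natgas→silver→copper→natgas at 1.0460; arbitrage exists.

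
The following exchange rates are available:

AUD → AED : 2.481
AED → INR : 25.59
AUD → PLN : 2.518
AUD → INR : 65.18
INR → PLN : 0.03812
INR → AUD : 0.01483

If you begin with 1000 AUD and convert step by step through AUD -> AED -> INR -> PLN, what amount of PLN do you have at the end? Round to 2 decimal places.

2420.19

1000 AUD × 2.481 = 2481 AED
2481 AED × 25.59 = 63488.79 INR
63488.79 INR × 0.03812 = 2420.1926748 PLN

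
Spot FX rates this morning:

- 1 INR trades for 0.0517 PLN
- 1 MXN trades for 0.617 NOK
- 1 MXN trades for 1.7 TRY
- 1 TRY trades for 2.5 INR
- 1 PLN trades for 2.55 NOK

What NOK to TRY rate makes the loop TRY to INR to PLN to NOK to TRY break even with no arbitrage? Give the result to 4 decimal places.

Known legs of the cycle: 2.5 × 0.0517 × 2.55 = 0.3295875
For no arbitrage the full-cycle product must be 1, so the missing rate is 1 / 0.3295875 ≈ 3.034096.

3.0341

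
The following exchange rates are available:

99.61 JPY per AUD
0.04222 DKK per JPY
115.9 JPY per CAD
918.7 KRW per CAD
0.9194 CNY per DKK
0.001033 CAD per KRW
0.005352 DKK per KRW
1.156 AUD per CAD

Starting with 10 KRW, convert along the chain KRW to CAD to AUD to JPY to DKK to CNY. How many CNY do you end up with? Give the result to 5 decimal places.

10 KRW × 0.001033 = 0.01033 CAD
0.01033 CAD × 1.156 = 0.01194148 AUD
0.01194148 AUD × 99.61 = 1.1894908228 JPY
1.1894908228 JPY × 0.04222 = 0.050220302538616 DKK
0.050220302538616 DKK × 0.9194 = 0.0461725461540035504 CNY

0.04617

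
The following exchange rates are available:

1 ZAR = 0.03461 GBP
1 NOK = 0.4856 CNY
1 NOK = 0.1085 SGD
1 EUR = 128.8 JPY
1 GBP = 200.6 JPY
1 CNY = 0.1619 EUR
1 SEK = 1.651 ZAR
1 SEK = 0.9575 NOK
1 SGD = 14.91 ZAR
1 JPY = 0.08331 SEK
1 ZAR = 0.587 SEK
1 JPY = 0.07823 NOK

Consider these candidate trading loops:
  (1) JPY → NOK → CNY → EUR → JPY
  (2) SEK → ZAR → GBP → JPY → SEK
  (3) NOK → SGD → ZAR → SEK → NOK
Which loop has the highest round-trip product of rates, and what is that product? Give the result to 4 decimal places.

0.9549

(1) 0.07823 × 0.4856 × 0.1619 × 128.8 = 0.79216
(2) 1.651 × 0.03461 × 200.6 × 0.08331 = 0.95494
(3) 0.1085 × 14.91 × 0.587 × 0.9575 = 0.90925
Highest is cycle (2) at 0.9549 (≤1, no arbitrage).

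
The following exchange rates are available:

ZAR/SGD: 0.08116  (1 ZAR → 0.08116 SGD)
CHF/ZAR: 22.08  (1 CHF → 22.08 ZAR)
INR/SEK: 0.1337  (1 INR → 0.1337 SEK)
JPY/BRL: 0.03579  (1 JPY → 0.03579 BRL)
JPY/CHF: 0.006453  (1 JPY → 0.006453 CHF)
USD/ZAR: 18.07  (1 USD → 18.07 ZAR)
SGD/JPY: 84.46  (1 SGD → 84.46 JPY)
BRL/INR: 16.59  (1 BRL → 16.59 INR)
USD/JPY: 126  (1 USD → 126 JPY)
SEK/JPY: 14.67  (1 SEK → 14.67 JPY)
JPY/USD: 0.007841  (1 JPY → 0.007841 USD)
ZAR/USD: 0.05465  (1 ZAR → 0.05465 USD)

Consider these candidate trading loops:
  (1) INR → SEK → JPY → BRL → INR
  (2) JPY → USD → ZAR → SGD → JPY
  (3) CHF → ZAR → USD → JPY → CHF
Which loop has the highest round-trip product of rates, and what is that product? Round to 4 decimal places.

1.1646

(1) 0.1337 × 14.67 × 0.03579 × 16.59 = 1.16458
(2) 0.007841 × 18.07 × 0.08116 × 84.46 = 0.97123
(3) 22.08 × 0.05465 × 126 × 0.006453 = 0.98112
Highest is cycle (1) at 1.1646 (>1, arbitrage).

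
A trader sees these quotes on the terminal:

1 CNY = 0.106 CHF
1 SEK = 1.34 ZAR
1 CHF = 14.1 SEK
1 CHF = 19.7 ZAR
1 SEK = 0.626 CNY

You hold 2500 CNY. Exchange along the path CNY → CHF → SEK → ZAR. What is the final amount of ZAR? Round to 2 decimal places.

5006.91

2500 CNY × 0.106 = 265 CHF
265 CHF × 14.1 = 3736.5 SEK
3736.5 SEK × 1.34 = 5006.91 ZAR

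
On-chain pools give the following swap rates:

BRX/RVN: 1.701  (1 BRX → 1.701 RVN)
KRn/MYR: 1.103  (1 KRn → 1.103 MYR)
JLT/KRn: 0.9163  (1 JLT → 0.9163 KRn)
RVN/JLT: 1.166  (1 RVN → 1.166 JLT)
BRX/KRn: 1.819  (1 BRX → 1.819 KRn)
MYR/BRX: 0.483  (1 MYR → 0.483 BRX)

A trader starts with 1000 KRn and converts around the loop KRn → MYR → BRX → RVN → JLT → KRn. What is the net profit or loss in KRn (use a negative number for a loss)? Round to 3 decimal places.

1000 KRn × 1.103 = 1103 MYR
1103 MYR × 0.483 = 532.749 BRX
532.749 BRX × 1.701 = 906.206049 RVN
906.206049 RVN × 1.166 = 1056.636253134 JLT
1056.636253134 JLT × 0.9163 = 968.1957987466842 KRn
Net change: 968.1957987466842 − 1000 = -31.8042012533158 KRn

-31.804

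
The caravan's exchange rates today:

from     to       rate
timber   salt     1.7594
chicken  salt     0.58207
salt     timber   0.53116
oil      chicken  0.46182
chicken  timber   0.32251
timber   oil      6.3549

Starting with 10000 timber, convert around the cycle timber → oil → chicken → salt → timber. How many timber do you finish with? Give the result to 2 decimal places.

10000 timber × 6.3549 = 63549 oil
63549 oil × 0.46182 = 29348.19918 chicken
29348.19918 chicken × 0.58207 = 17082.7062967026 salt
17082.7062967026 salt × 0.53116 = 9073.650276556553016 timber

9073.65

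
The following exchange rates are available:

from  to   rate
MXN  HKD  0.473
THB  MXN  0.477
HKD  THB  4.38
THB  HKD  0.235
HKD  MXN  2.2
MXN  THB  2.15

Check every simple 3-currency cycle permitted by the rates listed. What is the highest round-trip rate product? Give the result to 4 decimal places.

MXN→THB→HKD→MXN: 2.15 × 0.235 × 2.2 = 1.11155
MXN→HKD→THB→MXN: 0.473 × 4.38 × 0.477 = 0.98822
Maximum is MXN→THB→HKD→MXN at 1.1116; arbitrage exists.

1.1116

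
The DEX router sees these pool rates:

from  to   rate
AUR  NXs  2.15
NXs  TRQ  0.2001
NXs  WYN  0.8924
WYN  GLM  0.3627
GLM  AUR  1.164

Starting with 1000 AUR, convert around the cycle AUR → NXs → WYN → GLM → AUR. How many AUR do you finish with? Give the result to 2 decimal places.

1000 AUR × 2.15 = 2150 NXs
2150 NXs × 0.8924 = 1918.66 WYN
1918.66 WYN × 0.3627 = 695.897982 GLM
695.897982 GLM × 1.164 = 810.025251048 AUR

810.03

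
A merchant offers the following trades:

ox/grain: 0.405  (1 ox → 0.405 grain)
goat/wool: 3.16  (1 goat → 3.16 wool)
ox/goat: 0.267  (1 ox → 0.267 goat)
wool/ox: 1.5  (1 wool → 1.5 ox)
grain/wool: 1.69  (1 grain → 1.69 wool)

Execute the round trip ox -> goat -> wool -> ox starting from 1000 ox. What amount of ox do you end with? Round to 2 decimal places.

1265.58

1000 ox × 0.267 = 267 goat
267 goat × 3.16 = 843.72 wool
843.72 wool × 1.5 = 1265.58 ox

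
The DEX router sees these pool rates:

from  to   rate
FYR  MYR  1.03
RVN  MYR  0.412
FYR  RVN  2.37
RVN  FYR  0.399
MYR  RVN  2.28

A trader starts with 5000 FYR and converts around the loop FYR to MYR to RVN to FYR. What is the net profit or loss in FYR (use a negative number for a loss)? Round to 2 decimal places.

-314.94

5000 FYR × 1.03 = 5150 MYR
5150 MYR × 2.28 = 11742 RVN
11742 RVN × 0.399 = 4685.058 FYR
Net change: 4685.058 − 5000 = -314.942 FYR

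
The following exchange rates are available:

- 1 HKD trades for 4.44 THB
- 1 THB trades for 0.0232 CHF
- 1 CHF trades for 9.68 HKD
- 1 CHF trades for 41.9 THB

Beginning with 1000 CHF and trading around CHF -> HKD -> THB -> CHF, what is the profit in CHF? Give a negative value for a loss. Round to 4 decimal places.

-2.8826

1000 CHF × 9.68 = 9680 HKD
9680 HKD × 4.44 = 42979.2 THB
42979.2 THB × 0.0232 = 997.11744 CHF
Net change: 997.11744 − 1000 = -2.88256 CHF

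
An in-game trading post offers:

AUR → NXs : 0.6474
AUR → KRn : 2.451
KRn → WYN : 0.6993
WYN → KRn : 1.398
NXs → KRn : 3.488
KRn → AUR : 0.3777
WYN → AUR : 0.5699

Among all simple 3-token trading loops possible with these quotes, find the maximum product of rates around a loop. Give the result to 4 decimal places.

0.9768

AUR→KRn→WYN→AUR: 2.451 × 0.6993 × 0.5699 = 0.97680
AUR→NXs→KRn→AUR: 0.6474 × 3.488 × 0.3777 = 0.85290
Maximum is AUR→KRn→WYN→AUR at 0.9768; no arbitrage — every cycle loses value.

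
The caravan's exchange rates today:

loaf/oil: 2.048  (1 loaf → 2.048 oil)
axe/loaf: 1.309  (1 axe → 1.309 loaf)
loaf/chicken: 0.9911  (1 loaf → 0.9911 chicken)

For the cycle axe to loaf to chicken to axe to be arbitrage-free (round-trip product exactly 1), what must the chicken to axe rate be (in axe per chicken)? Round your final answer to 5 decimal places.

Known legs of the cycle: 1.309 × 0.9911 = 1.2973499
For no arbitrage the full-cycle product must be 1, so the missing rate is 1 / 1.2973499 ≈ 0.7708021.

0.77080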